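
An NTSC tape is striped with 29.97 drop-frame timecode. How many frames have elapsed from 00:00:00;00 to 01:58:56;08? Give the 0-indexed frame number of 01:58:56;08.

As if non-drop at 30 labels/s: (1 × 3600 + 58 × 60 + 56) × 30 + 8 = 214088.
Minute boundaries passed: 118; those not divisible by 10: 118 − 11 = 107; dropped labels = 2 × 107 = 214.
Actual frame index = 214088 − 214 = 213874.

213874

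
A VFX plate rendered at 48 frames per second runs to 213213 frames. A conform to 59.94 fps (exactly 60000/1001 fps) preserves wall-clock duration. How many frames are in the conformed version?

266250 frames

Target frames = source frames × (target rate / source rate) = 213213 × (60000/1001)/(48) = 213213 × 1250/1001 = 266250.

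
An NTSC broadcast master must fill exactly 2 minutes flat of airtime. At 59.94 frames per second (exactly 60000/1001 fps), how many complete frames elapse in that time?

2 min = 120 s.
Frames = 120 × 60000/1001 = 7200000/1001 ≈ 7192.8072.
Complete frames: 7192.

7192 frames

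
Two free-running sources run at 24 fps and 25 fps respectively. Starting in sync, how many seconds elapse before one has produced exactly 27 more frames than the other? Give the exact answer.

27 seconds

The gap grows by |25 − 24| = 1 frame per second.
Time for a 27-frame gap: 27 ÷ (1) = 27 s.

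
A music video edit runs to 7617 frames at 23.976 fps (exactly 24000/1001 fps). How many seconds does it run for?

Running time = 7617 / (24000/1001) = 317.692375 s.

317.692375 seconds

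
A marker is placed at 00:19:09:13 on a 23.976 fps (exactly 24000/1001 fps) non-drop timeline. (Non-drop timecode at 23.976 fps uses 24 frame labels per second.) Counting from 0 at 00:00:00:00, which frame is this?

27589

Total seconds to the label: (0 × 3600 + 19 × 60 + 9) = 1149.
Frame index = 1149 × 24 + 13 = 27589.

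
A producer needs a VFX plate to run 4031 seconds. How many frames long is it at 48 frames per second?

Frames = 4031 × 48 = 193488.

193488 frames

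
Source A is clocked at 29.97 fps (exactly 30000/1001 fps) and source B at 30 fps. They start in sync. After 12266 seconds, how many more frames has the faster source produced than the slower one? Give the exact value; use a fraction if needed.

367980/1001 frames

A emits 30000/1001 × 12266 = 367980000/1001 frames; B emits 30 × 12266 = 367980.
Difference = 367980/1001 frames (≈ 367.6124); B is ahead of A.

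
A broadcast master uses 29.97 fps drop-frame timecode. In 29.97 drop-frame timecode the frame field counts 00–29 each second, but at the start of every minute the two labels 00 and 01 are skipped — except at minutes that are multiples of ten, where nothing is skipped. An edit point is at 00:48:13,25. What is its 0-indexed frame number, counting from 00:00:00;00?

Complete 10-minute blocks: 4, each 17982 frames → 71928.
Remaining 8 whole minutes in the current block: 1800 + 7 × 1798 = 14386 frames.
Within the current minute: 13 × 30 + 25 − 2 = 413 (labels ;00/;01 skipped at this minute). Total = 71928 + 14386 + 413 = 86727.

86727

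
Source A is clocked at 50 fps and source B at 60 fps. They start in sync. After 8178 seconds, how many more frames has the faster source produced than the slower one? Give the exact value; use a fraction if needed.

A emits 50 × 8178 = 408900 frames; B emits 60 × 8178 = 490680.
Difference = 81780 frames; B is ahead of A.

81780 frames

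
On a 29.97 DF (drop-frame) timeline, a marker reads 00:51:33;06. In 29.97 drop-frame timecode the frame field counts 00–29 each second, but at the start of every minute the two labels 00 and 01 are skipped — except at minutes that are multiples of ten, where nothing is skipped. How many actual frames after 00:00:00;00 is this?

Complete 10-minute blocks: 5, each 17982 frames → 89910.
Remaining 1 whole minute in the current block: 1800 + 0 × 1798 = 1800 frames.
Within the current minute: 33 × 30 + 6 − 2 = 994 (labels ;00/;01 skipped at this minute). Total = 89910 + 1800 + 994 = 92704.

92704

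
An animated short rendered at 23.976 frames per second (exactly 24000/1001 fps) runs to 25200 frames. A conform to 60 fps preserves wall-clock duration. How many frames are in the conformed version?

63063 frames

Target frames = source frames × (target rate / source rate) = 25200 × (60)/(24000/1001) = 25200 × 1001/400 = 63063.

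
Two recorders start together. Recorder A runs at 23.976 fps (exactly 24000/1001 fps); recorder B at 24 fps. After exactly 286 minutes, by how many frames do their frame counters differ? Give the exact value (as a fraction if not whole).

2880/7 frames

286 min = 17160 s.
A emits 24000/1001 × 17160 = 2880000/7 frames; B emits 24 × 17160 = 411840.
Difference = 2880/7 frames (≈ 411.4286); B is ahead of A.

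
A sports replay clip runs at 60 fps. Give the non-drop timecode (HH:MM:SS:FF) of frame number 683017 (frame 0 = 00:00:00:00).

683017 ÷ 60 = 11383 full seconds, remainder 37 frames.
11383 s = 3 h 9 min 43 s.
Timecode: 03:09:43:37.

03:09:43:37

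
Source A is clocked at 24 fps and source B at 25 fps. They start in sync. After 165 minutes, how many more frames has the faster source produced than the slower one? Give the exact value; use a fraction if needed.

165 min = 9900 s.
A emits 24 × 9900 = 237600 frames; B emits 25 × 9900 = 247500.
Difference = 9900 frames; B is ahead of A.

9900 frames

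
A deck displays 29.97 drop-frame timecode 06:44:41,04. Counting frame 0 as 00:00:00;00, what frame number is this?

727706

Complete 10-minute blocks: 40, each 17982 frames → 719280.
Remaining 4 whole minutes in the current block: 1800 + 3 × 1798 = 7194 frames.
Within the current minute: 41 × 30 + 4 − 2 = 1232 (labels ;00/;01 skipped at this minute). Total = 719280 + 7194 + 1232 = 727706.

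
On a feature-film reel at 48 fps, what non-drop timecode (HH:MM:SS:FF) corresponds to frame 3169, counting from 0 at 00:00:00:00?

00:01:06:01

3169 ÷ 48 = 66 full seconds, remainder 1 frame.
66 s = 0 h 1 min 6 s.
Timecode: 00:01:06:01.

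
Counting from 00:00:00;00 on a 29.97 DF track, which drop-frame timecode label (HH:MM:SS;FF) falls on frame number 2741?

00:01:31;13

Each 10-minute DF block holds 10 × 60 × 30 − 9 × 2 = 17982 frames. 2741 ÷ 17982 → 0 full blocks, remainder 2741.
Within the partial block the first minute is 1800 frames and each further minute 1798, so 1 further minute boundary passed. Total skipped labels = 18 × 0 + 2 × 1 = 2.
Non-drop label index = 2741 + 2 = 2743; at 30 labels/s that is 00:01:31:13, i.e. DF 00:01:31;13.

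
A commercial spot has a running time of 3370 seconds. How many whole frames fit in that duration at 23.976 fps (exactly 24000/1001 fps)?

Frames = 3370 × 24000/1001 = 80880000/1001 ≈ 80799.2008.
Complete frames: 80799.

80799 frames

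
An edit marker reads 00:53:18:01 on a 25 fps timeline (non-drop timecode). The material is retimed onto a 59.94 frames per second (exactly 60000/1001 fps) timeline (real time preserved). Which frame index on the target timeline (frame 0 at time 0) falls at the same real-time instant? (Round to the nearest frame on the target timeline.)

Source frame index: (0×3600 + 53×60 + 18) × 25 + 1 = 79951.
Real time: 79951 / (25) = 79951/25 s.
Target frame: (79951/25) × (60000/1001) = 191882400/1001 ≈ 191690.709 → 191691.

frame 191691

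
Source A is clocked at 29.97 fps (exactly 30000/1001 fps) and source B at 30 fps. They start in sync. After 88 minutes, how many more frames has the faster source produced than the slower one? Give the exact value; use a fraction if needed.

14400/91 frames

88 min = 5280 s.
A emits 30000/1001 × 5280 = 14400000/91 frames; B emits 30 × 5280 = 158400.
Difference = 14400/91 frames (≈ 158.2418); B is ahead of A.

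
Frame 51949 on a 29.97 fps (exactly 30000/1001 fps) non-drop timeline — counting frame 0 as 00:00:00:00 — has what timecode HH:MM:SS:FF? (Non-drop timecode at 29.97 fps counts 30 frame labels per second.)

51949 ÷ 30 = 1731 full seconds, remainder 19 frames.
1731 s = 0 h 28 min 51 s.
Timecode: 00:28:51:19.

00:28:51:19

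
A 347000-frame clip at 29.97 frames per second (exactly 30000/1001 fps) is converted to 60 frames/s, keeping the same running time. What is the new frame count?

Target frames = source frames × (target rate / source rate) = 347000 × (60)/(30000/1001) = 347000 × 1001/500 = 694694.

694694 frames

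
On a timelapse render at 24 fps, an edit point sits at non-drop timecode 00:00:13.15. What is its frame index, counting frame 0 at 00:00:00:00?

frame 327

Total seconds to the label: (0 × 3600 + 0 × 60 + 13) = 13.
Frame index = 13 × 24 + 15 = 327.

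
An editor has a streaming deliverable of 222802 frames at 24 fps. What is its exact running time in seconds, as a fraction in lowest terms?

Running time = 222802 ÷ (24) = 222802 × 1/24 = 111401/12 s.

111401/12 seconds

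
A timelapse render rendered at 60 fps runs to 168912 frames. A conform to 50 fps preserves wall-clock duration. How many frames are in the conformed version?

140760 frames

Target frames = source frames × (target rate / source rate) = 168912 × (50)/(60) = 168912 × 5/6 = 140760.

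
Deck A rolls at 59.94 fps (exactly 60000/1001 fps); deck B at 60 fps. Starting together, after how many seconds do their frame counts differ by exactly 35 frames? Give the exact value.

7007/12 seconds

The gap grows by |60 − 60000/1001| = 60/1001 frames per second.
Time for a 35-frame gap: 35 ÷ (60/1001) = 7007/12 s.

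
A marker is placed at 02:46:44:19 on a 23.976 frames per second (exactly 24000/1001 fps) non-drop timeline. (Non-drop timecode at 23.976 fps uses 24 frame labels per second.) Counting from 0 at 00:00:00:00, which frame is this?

Total seconds to the label: (2 × 3600 + 46 × 60 + 44) = 10004.
Frame index = 10004 × 24 + 19 = 240115.

frame 240115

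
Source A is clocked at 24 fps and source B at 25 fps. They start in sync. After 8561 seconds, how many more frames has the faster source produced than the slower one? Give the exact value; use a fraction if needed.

A emits 24 × 8561 = 205464 frames; B emits 25 × 8561 = 214025.
Difference = 8561 frames; B is ahead of A.

8561 frames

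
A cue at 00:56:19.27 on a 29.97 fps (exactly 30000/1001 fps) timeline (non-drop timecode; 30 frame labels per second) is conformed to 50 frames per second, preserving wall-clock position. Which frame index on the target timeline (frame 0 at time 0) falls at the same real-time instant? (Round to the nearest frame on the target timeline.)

Source frame index: (0×3600 + 56×60 + 19) × 30 + 27 = 101397.
Real time: 101397 / (30000/1001) = 33832799/10000 s.
Target frame: (33832799/10000) × (50) = 33832799/200 ≈ 169163.995 → 169164.

frame 169164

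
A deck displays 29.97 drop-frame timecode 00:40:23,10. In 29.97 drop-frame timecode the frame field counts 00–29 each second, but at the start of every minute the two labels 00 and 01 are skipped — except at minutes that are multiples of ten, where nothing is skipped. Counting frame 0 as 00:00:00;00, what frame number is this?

Complete 10-minute blocks: 4, each 17982 frames → 71928.
Remaining 0 whole minutes in the current block: 0 frames.
Within the current minute: 23 × 30 + 10 = 700. Total = 71928 + 0 + 700 = 72628.

72628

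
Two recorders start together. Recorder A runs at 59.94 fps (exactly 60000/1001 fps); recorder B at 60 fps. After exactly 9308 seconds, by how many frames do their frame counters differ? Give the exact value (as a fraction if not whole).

42960/77 frames

A emits 60000/1001 × 9308 = 42960000/77 frames; B emits 60 × 9308 = 558480.
Difference = 42960/77 frames (≈ 557.9221); B is ahead of A.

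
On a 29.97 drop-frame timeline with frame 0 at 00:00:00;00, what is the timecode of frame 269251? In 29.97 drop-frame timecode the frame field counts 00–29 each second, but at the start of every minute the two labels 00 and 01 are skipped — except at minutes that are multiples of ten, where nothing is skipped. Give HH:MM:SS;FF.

02:29:44;01

Ten DF minutes hold 17982 frames, so frame 269251 lies in block 14 (frames 251748–269729) with 17503 frames into that block.
The block's first minute is 1800 frames and the rest 1798 each; 17503 frames reaches minute 9, so 14 × 18 + 9 × 2 = 270 labels have been skipped so far.
Adding those back, label number 269251 + 270 = 269521 at 30 labels/s is 8984 s + 1 f = 2 h 29 min 44 s frame 1, i.e. 02:29:44;01.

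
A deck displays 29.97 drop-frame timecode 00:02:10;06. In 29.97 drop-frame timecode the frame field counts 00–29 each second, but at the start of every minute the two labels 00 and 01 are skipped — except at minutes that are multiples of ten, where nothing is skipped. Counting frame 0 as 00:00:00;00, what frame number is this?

Complete 10-minute blocks: 0, each 17982 frames → 0.
Remaining 2 whole minutes in the current block: 1800 + 1 × 1798 = 3598 frames.
Within the current minute: 10 × 30 + 6 − 2 = 304 (labels ;00/;01 skipped at this minute). Total = 0 + 3598 + 304 = 3902.

3902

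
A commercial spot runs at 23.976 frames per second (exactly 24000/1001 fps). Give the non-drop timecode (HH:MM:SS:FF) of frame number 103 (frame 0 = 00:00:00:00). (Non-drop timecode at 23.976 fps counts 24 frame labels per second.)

00:00:04:07

103 ÷ 24 = 4 full seconds, remainder 7 frames.
4 s = 0 h 0 min 4 s.
Timecode: 00:00:04:07.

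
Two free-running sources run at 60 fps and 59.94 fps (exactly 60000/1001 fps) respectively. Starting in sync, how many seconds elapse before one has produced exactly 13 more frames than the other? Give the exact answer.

13013/60 seconds

The gap grows by |60000/1001 − 60| = 60/1001 frames per second.
Time for a 13-frame gap: 13 ÷ (60/1001) = 13013/60 s.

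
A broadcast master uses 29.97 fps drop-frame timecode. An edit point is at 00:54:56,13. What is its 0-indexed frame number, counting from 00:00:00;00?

Complete 10-minute blocks: 5, each 17982 frames → 89910.
Remaining 4 whole minutes in the current block: 1800 + 3 × 1798 = 7194 frames.
Within the current minute: 56 × 30 + 13 − 2 = 1691 (labels ;00/;01 skipped at this minute). Total = 89910 + 7194 + 1691 = 98795.

98795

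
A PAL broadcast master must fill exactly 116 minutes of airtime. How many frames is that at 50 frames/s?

116 min = 6960 s.
Frames = 6960 × 50 = 348000.

348000 frames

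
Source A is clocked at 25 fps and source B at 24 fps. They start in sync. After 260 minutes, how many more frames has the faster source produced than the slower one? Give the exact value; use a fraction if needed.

260 min = 15600 s.
A emits 25 × 15600 = 390000 frames; B emits 24 × 15600 = 374400.
Difference = 15600 frames; B is behind A.

15600 frames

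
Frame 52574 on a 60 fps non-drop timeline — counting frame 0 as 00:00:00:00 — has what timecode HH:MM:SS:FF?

00:14:36:14

52574 ÷ 60 = 876 full seconds, remainder 14 frames.
876 s = 0 h 14 min 36 s.
Timecode: 00:14:36:14.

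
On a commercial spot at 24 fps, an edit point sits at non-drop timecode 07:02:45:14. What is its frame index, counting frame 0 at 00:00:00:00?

frame 608774

Total seconds to the label: (7 × 3600 + 2 × 60 + 45) = 25365.
Frame index = 25365 × 24 + 14 = 608774.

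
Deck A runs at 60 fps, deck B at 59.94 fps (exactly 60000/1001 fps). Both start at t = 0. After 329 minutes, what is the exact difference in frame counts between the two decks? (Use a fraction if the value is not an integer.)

169200/143 frames

329 min = 19740 s.
A emits 60 × 19740 = 1184400 frames; B emits 60000/1001 × 19740 = 169200000/143.
Difference = 169200/143 frames (≈ 1183.2168); B is behind A.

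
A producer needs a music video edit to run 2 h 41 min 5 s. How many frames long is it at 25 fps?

2 h 41 min 5 s = 9665 s.
Frames = 9665 × 25 = 241625.

241625 frames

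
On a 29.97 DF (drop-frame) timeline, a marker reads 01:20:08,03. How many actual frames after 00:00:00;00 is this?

Complete 10-minute blocks: 8, each 17982 frames → 143856.
Remaining 0 whole minutes in the current block: 0 frames.
Within the current minute: 8 × 30 + 3 = 243. Total = 143856 + 0 + 243 = 144099.

144099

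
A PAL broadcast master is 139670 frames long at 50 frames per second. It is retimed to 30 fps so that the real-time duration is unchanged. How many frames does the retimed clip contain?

Target frames = source frames × (target rate / source rate) = 139670 × (30)/(50) = 139670 × 3/5 = 83802.

83802 frames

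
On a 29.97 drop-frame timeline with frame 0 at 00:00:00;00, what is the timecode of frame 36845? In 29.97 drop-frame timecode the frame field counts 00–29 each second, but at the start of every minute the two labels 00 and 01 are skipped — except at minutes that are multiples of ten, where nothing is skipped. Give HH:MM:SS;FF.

Each 10-minute DF block holds 10 × 60 × 30 − 9 × 2 = 17982 frames. 36845 ÷ 17982 → 2 full blocks, remainder 881.
Within the partial block the first minute is 1800 frames and each further minute 1798, so 0 further minute boundaries passed. Total skipped labels = 18 × 2 + 2 × 0 = 36.
Non-drop label index = 36845 + 36 = 36881; at 30 labels/s that is 00:20:29:11, i.e. DF 00:20:29;11.

00:20:29;11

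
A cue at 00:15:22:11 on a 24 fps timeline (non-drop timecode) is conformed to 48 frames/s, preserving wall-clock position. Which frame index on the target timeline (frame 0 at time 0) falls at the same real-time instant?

Source frame index: (0×3600 + 15×60 + 22) × 24 + 11 = 22139.
Real time: 22139 / (24) = 22139/24 s.
Target frame: (22139/24) × (48) = 44278.

frame 44278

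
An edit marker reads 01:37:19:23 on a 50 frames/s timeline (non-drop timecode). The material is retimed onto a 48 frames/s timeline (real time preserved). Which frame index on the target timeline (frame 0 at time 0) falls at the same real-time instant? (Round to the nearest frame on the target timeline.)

frame 280294

Source frame index: (1×3600 + 37×60 + 19) × 50 + 23 = 291973.
Real time: 291973 / (50) = 291973/50 s.
Target frame: (291973/50) × (48) = 7007352/25 ≈ 280294.080 → 280294.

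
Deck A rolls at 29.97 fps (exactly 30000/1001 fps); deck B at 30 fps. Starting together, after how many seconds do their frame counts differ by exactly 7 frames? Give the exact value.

The gap grows by |30 − 30000/1001| = 30/1001 frames per second.
Time for a 7-frame gap: 7 ÷ (30/1001) = 7007/30 s.

7007/30 seconds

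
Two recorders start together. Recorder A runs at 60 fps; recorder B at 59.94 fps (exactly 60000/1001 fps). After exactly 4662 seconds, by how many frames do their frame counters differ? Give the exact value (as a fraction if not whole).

A emits 60 × 4662 = 279720 frames; B emits 60000/1001 × 4662 = 39960000/143.
Difference = 39960/143 frames (≈ 279.4406); B is behind A.

39960/143 frames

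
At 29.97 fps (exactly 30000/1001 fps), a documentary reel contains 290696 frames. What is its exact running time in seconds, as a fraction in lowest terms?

36373337/3750 seconds

Running time = 290696 ÷ (30000/1001) = 290696 × 1001/30000 = 36373337/3750 s.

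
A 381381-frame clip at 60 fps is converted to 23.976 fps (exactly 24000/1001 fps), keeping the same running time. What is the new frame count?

152400 frames

Target frames = source frames × (target rate / source rate) = 381381 × (24000/1001)/(60) = 381381 × 400/1001 = 152400.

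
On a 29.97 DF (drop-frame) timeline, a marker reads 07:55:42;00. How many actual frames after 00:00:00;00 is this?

Complete 10-minute blocks: 47, each 17982 frames → 845154.
Remaining 5 whole minutes in the current block: 1800 + 4 × 1798 = 8992 frames.
Within the current minute: 42 × 30 + 0 − 2 = 1258 (labels ;00/;01 skipped at this minute). Total = 845154 + 8992 + 1258 = 855404.

855404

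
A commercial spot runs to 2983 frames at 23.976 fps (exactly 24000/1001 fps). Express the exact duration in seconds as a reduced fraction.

2985983/24000 seconds

Running time = 2983 ÷ (24000/1001) = 2983 × 1001/24000 = 2985983/24000 s.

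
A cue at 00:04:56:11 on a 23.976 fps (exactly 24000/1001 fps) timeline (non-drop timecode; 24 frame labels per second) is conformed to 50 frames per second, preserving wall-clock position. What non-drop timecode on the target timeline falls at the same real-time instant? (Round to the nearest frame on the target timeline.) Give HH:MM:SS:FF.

Source frame index: (0×3600 + 4×60 + 56) × 24 + 11 = 7115.
Real time: 7115 / (24000/1001) = 1424423/4800 s.
Target frame: (1424423/4800) × (50) = 1424423/96 ≈ 14837.740 → 14838.
At 50 labels/s: frame 14838 → 00:04:56:38.

00:04:56:38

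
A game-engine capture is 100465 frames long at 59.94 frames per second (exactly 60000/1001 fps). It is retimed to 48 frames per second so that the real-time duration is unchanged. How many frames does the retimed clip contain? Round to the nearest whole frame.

80452 frames

Frames at target rate = 100465 × (48) / (60000/1001) = 20113093/250 ≈ 80452.372.
Nearest whole frame: 80452.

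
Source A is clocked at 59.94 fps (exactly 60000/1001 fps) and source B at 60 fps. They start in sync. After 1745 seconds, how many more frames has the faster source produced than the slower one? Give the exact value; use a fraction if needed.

104700/1001 frames

A emits 60000/1001 × 1745 = 104700000/1001 frames; B emits 60 × 1745 = 104700.
Difference = 104700/1001 frames (≈ 104.5954); B is ahead of A.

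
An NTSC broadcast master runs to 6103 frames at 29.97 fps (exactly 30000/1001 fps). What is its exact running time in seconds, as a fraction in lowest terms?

Running time = 6103 ÷ (30000/1001) = 6103 × 1001/30000 = 6109103/30000 s.

6109103/30000 seconds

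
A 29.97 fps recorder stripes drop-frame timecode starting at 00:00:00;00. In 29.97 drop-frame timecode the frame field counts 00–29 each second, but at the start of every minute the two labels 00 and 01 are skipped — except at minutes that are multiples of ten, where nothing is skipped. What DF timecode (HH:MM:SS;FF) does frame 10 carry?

00:00:00;10

Ten DF minutes hold 17982 frames, so frame 10 lies in block 0 (frames 0–17981) with 10 frames into that block.
The block's first minute is 1800 frames and the rest 1798 each; 10 frames reaches minute 0, so 0 × 18 + 0 × 2 = 0 labels have been skipped so far.
Adding those back, label number 10 + 0 = 10 at 30 labels/s is 0 s + 10 f = 0 h 0 min 0 s frame 10, i.e. 00:00:00;10.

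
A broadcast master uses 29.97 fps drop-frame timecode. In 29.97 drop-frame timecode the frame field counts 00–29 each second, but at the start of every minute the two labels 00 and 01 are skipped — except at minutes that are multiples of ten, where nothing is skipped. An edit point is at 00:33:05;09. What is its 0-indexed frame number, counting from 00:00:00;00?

59499

Complete 10-minute blocks: 3, each 17982 frames → 53946.
Remaining 3 whole minutes in the current block: 1800 + 2 × 1798 = 5396 frames.
Within the current minute: 5 × 30 + 9 − 2 = 157 (labels ;00/;01 skipped at this minute). Total = 53946 + 5396 + 157 = 59499.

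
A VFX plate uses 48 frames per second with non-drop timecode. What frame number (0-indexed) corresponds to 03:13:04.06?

556038

Total seconds to the label: (3 × 3600 + 13 × 60 + 4) = 11584.
Frame index = 11584 × 48 + 6 = 556038.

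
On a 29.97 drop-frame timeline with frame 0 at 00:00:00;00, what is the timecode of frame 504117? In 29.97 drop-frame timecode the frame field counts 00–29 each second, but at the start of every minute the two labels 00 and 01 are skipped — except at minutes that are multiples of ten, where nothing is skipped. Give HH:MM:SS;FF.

04:40:20;21

Ten DF minutes hold 17982 frames, so frame 504117 lies in block 28 (frames 503496–521477) with 621 frames into that block.
The block's first minute is 1800 frames and the rest 1798 each; 621 frames reaches minute 0, so 28 × 18 + 0 × 2 = 504 labels have been skipped so far.
Adding those back, label number 504117 + 504 = 504621 at 30 labels/s is 16820 s + 21 f = 4 h 40 min 20 s frame 21, i.e. 04:40:20;21.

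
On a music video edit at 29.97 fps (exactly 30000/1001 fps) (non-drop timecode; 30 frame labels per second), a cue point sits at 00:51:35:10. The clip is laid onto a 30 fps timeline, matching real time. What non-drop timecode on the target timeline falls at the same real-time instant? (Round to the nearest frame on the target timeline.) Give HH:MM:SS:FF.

00:51:38:13

Source frame index: (0×3600 + 51×60 + 35) × 30 + 10 = 92860.
Real time: 92860 / (30000/1001) = 4647643/1500 s.
Target frame: (4647643/1500) × (30) = 4647643/50 ≈ 92952.860 → 92953.
At 30 labels/s: frame 92953 → 00:51:38:13.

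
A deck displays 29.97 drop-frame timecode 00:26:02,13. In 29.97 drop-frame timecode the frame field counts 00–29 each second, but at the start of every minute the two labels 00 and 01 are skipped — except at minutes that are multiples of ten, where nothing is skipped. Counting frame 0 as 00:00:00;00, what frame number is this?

46825

Complete 10-minute blocks: 2, each 17982 frames → 35964.
Remaining 6 whole minutes in the current block: 1800 + 5 × 1798 = 10790 frames.
Within the current minute: 2 × 30 + 13 − 2 = 71 (labels ;00/;01 skipped at this minute). Total = 35964 + 10790 + 71 = 46825.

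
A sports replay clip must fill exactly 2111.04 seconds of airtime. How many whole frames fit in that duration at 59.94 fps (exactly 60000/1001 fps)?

126535 frames

Frames = 2111.04 × 60000/1001 = 126662400/1001 ≈ 126535.8641.
Complete frames: 126535.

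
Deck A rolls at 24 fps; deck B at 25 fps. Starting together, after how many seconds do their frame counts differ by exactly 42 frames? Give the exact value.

The gap grows by |25 − 24| = 1 frame per second.
Time for a 42-frame gap: 42 ÷ (1) = 42 s.

42 seconds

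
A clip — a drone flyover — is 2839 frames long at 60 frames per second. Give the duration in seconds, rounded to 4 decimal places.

Running time = 2839 × 1/60 = 2839/60 s ≈ 47.3167 s.

47.3167 seconds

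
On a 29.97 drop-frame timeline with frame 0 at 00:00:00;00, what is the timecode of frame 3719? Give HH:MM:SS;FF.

00:02:04;03

Each 10-minute DF block holds 10 × 60 × 30 − 9 × 2 = 17982 frames. 3719 ÷ 17982 → 0 full blocks, remainder 3719.
Within the partial block the first minute is 1800 frames and each further minute 1798, so 2 further minute boundaries passed. Total skipped labels = 18 × 0 + 2 × 2 = 4.
Non-drop label index = 3719 + 4 = 3723; at 30 labels/s that is 00:02:04:03, i.e. DF 00:02:04;03.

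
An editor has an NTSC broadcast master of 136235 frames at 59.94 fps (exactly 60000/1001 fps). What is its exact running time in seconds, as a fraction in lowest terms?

27274247/12000 seconds

Running time = 136235 ÷ (60000/1001) = 136235 × 1001/60000 = 27274247/12000 s.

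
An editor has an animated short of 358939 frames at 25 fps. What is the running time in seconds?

Running time = 358939 / (25) = 14357.56 s.

14357.56 seconds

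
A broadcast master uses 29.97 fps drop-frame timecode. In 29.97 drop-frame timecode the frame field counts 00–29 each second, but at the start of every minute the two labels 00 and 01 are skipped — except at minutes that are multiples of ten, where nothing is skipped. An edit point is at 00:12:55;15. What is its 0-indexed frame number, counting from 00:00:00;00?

As if non-drop at 30 labels/s: (0 × 3600 + 12 × 60 + 55) × 30 + 15 = 23265.
Minute boundaries passed: 12; those not divisible by 10: 12 − 1 = 11; dropped labels = 2 × 11 = 22.
Actual frame index = 23265 − 22 = 23243.

23243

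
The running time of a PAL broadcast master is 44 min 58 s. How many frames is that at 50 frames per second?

134900 frames

44 min 58 s = 2698 s.
Frames = 2698 × 50 = 134900.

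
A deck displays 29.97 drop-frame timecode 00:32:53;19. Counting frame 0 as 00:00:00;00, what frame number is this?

As if non-drop at 30 labels/s: (0 × 3600 + 32 × 60 + 53) × 30 + 19 = 59209.
Minute boundaries passed: 32; those not divisible by 10: 32 − 3 = 29; dropped labels = 2 × 29 = 58.
Actual frame index = 59209 − 58 = 59151.

59151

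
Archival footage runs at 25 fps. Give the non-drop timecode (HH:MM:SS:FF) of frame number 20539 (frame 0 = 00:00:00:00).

00:13:41:14

20539 ÷ 25 = 821 full seconds, remainder 14 frames.
821 s = 0 h 13 min 41 s.
Timecode: 00:13:41:14.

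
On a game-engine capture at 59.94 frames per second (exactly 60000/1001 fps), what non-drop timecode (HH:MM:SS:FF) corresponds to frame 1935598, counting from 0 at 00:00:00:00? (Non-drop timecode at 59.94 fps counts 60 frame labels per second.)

1935598 ÷ 60 = 32259 full seconds, remainder 58 frames.
32259 s = 8 h 57 min 39 s.
Timecode: 08:57:39:58.

08:57:39:58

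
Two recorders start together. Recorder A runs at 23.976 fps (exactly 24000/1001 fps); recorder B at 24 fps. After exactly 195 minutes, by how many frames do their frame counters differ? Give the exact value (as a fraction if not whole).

195 min = 11700 s.
A emits 24000/1001 × 11700 = 21600000/77 frames; B emits 24 × 11700 = 280800.
Difference = 21600/77 frames (≈ 280.5195); B is ahead of A.

21600/77 frames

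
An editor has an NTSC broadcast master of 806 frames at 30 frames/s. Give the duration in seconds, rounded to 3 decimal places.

26.867 seconds

Running time = 806 × 1/30 = 403/15 s ≈ 26.867 s.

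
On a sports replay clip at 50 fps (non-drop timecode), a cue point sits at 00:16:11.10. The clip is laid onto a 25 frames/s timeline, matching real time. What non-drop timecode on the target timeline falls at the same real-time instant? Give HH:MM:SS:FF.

00:16:11:05

Source frame index: (0×3600 + 16×60 + 11) × 50 + 10 = 48560.
Real time: 48560 / (50) = 4856/5 s.
Target frame: (4856/5) × (25) = 24280.
At 25 labels/s: frame 24280 → 00:16:11:05.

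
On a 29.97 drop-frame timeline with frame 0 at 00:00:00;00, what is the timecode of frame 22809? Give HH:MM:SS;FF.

Ten DF minutes hold 17982 frames, so frame 22809 lies in block 1 (frames 17982–35963) with 4827 frames into that block.
The block's first minute is 1800 frames and the rest 1798 each; 4827 frames reaches minute 2, so 1 × 18 + 2 × 2 = 22 labels have been skipped so far.
Adding those back, label number 22809 + 22 = 22831 at 30 labels/s is 761 s + 1 f = 0 h 12 min 41 s frame 1, i.e. 00:12:41;01.

00:12:41;01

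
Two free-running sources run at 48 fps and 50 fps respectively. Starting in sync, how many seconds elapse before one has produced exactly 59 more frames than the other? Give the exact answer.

The gap grows by |50 − 48| = 2 frames per second.
Time for a 59-frame gap: 59 ÷ (2) = 29.5 s.

29.5 seconds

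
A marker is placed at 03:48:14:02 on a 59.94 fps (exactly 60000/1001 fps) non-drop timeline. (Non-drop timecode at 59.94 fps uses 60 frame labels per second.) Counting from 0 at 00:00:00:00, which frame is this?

Total seconds to the label: (3 × 3600 + 48 × 60 + 14) = 13694.
Frame index = 13694 × 60 + 2 = 821642.

frame 821642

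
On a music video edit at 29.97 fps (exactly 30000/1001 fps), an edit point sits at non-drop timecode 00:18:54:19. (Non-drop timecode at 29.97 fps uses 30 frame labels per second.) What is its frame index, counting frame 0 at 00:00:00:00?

Total seconds to the label: (0 × 3600 + 18 × 60 + 54) = 1134.
Frame index = 1134 × 30 + 19 = 34039.

frame 34039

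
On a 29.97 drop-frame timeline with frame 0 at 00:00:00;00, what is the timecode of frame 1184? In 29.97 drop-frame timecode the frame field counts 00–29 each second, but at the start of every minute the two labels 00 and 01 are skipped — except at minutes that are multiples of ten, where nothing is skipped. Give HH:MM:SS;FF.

Ten DF minutes hold 17982 frames, so frame 1184 lies in block 0 (frames 0–17981) with 1184 frames into that block.
The block's first minute is 1800 frames and the rest 1798 each; 1184 frames reaches minute 0, so 0 × 18 + 0 × 2 = 0 labels have been skipped so far.
Adding those back, label number 1184 + 0 = 1184 at 30 labels/s is 39 s + 14 f = 0 h 0 min 39 s frame 14, i.e. 00:00:39;14.

00:00:39;14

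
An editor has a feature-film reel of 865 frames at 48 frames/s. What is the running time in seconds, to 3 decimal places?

Running time = 865 × 1/48 = 865/48 s ≈ 18.021 s.

18.021 seconds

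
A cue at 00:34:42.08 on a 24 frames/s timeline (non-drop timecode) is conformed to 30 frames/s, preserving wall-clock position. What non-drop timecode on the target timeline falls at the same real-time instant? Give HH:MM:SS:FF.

Source frame index: (0×3600 + 34×60 + 42) × 24 + 8 = 49976.
Real time: 49976 / (24) = 6247/3 s.
Target frame: (6247/3) × (30) = 62470.
At 30 labels/s: frame 62470 → 00:34:42:10.

00:34:42:10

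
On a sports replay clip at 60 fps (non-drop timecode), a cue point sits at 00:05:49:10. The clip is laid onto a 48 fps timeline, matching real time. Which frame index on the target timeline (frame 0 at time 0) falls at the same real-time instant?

Source frame index: (0×3600 + 5×60 + 49) × 60 + 10 = 20950.
Real time: 20950 / (60) = 2095/6 s.
Target frame: (2095/6) × (48) = 16760.

frame 16760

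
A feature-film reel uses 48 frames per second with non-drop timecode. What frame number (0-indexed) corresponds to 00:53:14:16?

frame 153328

Total seconds to the label: (0 × 3600 + 53 × 60 + 14) = 3194.
Frame index = 3194 × 48 + 16 = 153328.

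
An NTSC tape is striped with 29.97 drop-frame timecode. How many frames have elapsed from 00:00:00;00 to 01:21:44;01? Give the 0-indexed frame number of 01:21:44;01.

146975

Complete 10-minute blocks: 8, each 17982 frames → 143856.
Remaining 1 whole minute in the current block: 1800 + 0 × 1798 = 1800 frames.
Within the current minute: 44 × 30 + 1 − 2 = 1319 (labels ;00/;01 skipped at this minute). Total = 143856 + 1800 + 1319 = 146975.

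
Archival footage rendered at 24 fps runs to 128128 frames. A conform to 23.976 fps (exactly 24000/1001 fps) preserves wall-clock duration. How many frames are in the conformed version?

128000 frames

Target frames = source frames × (target rate / source rate) = 128128 × (24000/1001)/(24) = 128128 × 1000/1001 = 128000.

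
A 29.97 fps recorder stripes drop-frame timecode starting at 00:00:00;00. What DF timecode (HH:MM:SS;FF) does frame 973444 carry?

09:01:20;18

Ten DF minutes hold 17982 frames, so frame 973444 lies in block 54 (frames 971028–989009) with 2416 frames into that block.
The block's first minute is 1800 frames and the rest 1798 each; 2416 frames reaches minute 1, so 54 × 18 + 1 × 2 = 974 labels have been skipped so far.
Adding those back, label number 973444 + 974 = 974418 at 30 labels/s is 32480 s + 18 f = 9 h 1 min 20 s frame 18, i.e. 09:01:20;18.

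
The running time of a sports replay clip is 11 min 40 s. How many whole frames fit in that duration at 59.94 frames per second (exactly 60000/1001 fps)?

41958 frames

11 min 40 s = 700 s.
Frames = 700 × 60000/1001 = 6000000/143 ≈ 41958.0420.
Complete frames: 41958.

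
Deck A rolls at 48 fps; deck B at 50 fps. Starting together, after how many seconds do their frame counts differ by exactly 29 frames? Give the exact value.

14.5 seconds

The gap grows by |50 − 48| = 2 frames per second.
Time for a 29-frame gap: 29 ÷ (2) = 14.5 s.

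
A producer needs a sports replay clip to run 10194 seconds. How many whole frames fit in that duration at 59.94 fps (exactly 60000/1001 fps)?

Frames = 10194 × 60000/1001 = 611640000/1001 ≈ 611028.9710.
Complete frames: 611028.

611028 frames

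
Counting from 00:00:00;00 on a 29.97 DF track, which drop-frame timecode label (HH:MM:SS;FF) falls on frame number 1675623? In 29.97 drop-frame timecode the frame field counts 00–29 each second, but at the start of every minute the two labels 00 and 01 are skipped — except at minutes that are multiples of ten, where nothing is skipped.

15:31:49;29

Each 10-minute DF block holds 10 × 60 × 30 − 9 × 2 = 17982 frames. 1675623 ÷ 17982 → 93 full blocks, remainder 3297.
Within the partial block the first minute is 1800 frames and each further minute 1798, so 1 further minute boundary passed. Total skipped labels = 18 × 93 + 2 × 1 = 1676.
Non-drop label index = 1675623 + 1676 = 1677299; at 30 labels/s that is 15:31:49:29, i.e. DF 15:31:49;29.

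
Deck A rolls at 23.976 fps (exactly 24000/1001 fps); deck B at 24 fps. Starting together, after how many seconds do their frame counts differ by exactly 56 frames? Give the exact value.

7007/3 seconds

The gap grows by |24 − 24000/1001| = 24/1001 frames per second.
Time for a 56-frame gap: 56 ÷ (24/1001) = 7007/3 s.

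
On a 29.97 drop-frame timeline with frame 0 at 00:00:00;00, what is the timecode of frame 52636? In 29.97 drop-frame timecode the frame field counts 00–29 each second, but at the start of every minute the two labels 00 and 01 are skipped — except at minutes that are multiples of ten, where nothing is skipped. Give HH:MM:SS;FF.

00:29:16;10

Ten DF minutes hold 17982 frames, so frame 52636 lies in block 2 (frames 35964–53945) with 16672 frames into that block.
The block's first minute is 1800 frames and the rest 1798 each; 16672 frames reaches minute 9, so 2 × 18 + 9 × 2 = 54 labels have been skipped so far.
Adding those back, label number 52636 + 54 = 52690 at 30 labels/s is 1756 s + 10 f = 0 h 29 min 16 s frame 10, i.e. 00:29:16;10.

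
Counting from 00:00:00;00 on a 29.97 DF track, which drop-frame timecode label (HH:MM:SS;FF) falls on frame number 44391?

Each 10-minute DF block holds 10 × 60 × 30 − 9 × 2 = 17982 frames. 44391 ÷ 17982 → 2 full blocks, remainder 8427.
Within the partial block the first minute is 1800 frames and each further minute 1798, so 4 further minute boundaries passed. Total skipped labels = 18 × 2 + 2 × 4 = 44.
Non-drop label index = 44391 + 44 = 44435; at 30 labels/s that is 00:24:41:05, i.e. DF 00:24:41;05.

00:24:41;05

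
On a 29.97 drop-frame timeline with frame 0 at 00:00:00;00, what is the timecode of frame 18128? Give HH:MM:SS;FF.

00:10:04;26

Each 10-minute DF block holds 10 × 60 × 30 − 9 × 2 = 17982 frames. 18128 ÷ 17982 → 1 full block, remainder 146.
Within the partial block the first minute is 1800 frames and each further minute 1798, so 0 further minute boundaries passed. Total skipped labels = 18 × 1 + 2 × 0 = 18.
Non-drop label index = 18128 + 18 = 18146; at 30 labels/s that is 00:10:04:26, i.e. DF 00:10:04;26.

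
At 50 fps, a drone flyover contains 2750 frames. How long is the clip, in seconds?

55 seconds

Running time = 2750 / (50) = 55 s.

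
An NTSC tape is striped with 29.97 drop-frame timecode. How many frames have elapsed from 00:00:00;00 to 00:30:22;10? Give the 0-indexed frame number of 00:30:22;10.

As if non-drop at 30 labels/s: (0 × 3600 + 30 × 60 + 22) × 30 + 10 = 54670.
Minute boundaries passed: 30; those not divisible by 10: 30 − 3 = 27; dropped labels = 2 × 27 = 54.
Actual frame index = 54670 − 54 = 54616.

54616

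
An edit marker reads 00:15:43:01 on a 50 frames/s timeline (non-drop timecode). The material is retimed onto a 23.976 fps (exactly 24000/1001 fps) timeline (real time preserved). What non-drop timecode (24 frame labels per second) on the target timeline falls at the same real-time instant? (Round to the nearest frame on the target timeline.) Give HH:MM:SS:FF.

00:15:42:02

Source frame index: (0×3600 + 15×60 + 43) × 50 + 1 = 47151.
Real time: 47151 / (50) = 47151/50 s.
Target frame: (47151/50) × (24000/1001) = 1740960/77 ≈ 22609.870 → 22610.
At 24 labels/s: frame 22610 → 00:15:42:02.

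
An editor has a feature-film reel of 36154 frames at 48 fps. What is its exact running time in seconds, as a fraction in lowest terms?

18077/24 seconds

Running time = 36154 ÷ (48) = 36154 × 1/48 = 18077/24 s.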